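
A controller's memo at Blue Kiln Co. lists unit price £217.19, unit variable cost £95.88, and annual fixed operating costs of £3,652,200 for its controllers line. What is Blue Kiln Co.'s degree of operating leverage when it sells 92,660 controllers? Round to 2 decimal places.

1.48

Contribution at this volume is 92,660 × £121.31 = £11,240,584.60.
Operating income = contribution − fixed costs = £11,240,584.60 − £3,652,200 = £7,588,384.60.
So DOL = total CM / EBIT = £11,240,584.60 / £7,588,384.60 = 1.4813.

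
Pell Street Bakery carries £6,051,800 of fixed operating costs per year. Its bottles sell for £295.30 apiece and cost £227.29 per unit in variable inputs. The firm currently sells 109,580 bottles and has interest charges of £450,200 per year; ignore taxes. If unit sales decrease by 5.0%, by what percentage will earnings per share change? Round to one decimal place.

Contribution at this volume is 109,580 × £68.01 = £7,452,535.80.
Subtracting fixed costs: EBIT = £7,452,535.80 − £6,051,800 = £1,400,735.80.
After interest of £450,200.00, pre-tax earnings = £950,535.80.
DCL = total CM / (EBIT − I) = £7,452,535.80 / £950,535.80 = 7.8404.
%ΔEPS = DCL × %ΔSales = 7.8404 × -5.0% = -39.2%.

-39.2%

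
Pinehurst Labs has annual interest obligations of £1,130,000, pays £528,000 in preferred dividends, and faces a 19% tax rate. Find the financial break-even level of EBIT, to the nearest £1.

Preferred dividends are paid after tax, so their pre-tax equivalent is £528,000 ÷ (1 − 0.19) = £651,851.85.
Financial break-even EBIT = interest + D_p ÷ (1 − t) = £1,130,000 + £651,851.85 = £1,781,851.85.

£1,781,852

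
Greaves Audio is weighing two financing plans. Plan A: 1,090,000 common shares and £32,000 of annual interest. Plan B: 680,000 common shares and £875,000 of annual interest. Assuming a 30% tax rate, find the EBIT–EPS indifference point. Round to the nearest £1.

Set EPS_A = EPS_B: (EBIT − £32,000)(1 − 0.30) ÷ 1,090,000 = (EBIT − £875,000)(1 − 0.30) ÷ 680,000.
The (1 − t) factor cancels: (EBIT − 32,000) × 680,000 = (EBIT − 875,000) × 1,090,000.
EBIT × (1,090,000 − 680,000) = 875,000 × 1,090,000 − 32,000 × 680,000 = 931,990,000,000, so EBIT = 931,990,000,000 ÷ 410,000 = 2,273,146.34.

£2,273,146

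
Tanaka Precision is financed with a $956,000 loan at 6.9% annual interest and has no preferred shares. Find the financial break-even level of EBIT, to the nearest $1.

$65,964

Annual interest = 6.9% × $956,000 = $65,964.00.
Without preferred stock the financial break-even is simply EBIT = interest = $65,964.00.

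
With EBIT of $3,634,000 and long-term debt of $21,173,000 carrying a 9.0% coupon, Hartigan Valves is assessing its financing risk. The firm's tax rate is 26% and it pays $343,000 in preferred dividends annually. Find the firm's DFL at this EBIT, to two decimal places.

2.87

Annual interest charges come to $1,905,570.00.
Preferred dividends grossed up pre-tax: $343,000 / (1 − 0.26) = $463,513.51.
DFL = EBIT ÷ [EBIT − I − D_p/(1−t)] = $3,634,000 ÷ [$3,634,000 − $1,905,570.00 − $463,513.51] = $3,634,000 ÷ $1,264,916.49 = 2.8729.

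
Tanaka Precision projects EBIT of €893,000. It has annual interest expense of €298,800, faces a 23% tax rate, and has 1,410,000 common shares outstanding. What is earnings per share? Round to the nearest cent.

Pre-tax income = €893,000 − €298,800.00 = €594,200.00.
Net income = €594,200.00 × (1 − 0.23) = €457,534.00.
Per share: €457,534.00 / 1,410,000 shares = €0.32.

€0.32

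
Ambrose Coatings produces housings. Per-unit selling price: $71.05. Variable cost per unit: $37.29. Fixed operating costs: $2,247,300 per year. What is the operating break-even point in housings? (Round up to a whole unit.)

Each unit contributes $71.05 − $37.29 = $33.76.
Units to break even: $2,247,300 ÷ $33.76 = 66,566.94, rounded up to 66,567.

66,567 housings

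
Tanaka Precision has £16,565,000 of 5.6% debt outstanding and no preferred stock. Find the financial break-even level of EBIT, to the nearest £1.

£927,640

Annual interest = 5.6% × £16,565,000 = £927,640.00.
With no preferred dividends, EPS = 0 when EBIT exactly covers interest, so the financial break-even EBIT is £927,640.00.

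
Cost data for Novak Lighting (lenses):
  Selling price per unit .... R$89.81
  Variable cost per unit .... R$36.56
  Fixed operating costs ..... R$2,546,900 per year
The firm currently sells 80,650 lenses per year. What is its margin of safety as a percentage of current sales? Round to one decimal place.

Unit CM = price − variable cost = R$89.81 − R$36.56 = R$53.25. Break-even units = R$2,546,900 ÷ R$53.25 = 47,829.11; break-even revenue = 47,829.11 × R$89.81 = R$4,295,532.19.
Actual sales revenue = 80,650 × R$89.81 = R$7,243,176.50.
Margin of safety = (R$7,243,176.50 − R$4,295,532.19) ÷ R$7,243,176.50 = 40.7%.

40.7%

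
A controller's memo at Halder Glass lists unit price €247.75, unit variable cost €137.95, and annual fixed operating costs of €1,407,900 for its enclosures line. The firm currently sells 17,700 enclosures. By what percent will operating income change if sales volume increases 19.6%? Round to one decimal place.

+71.1%

Total contribution margin = 17,700 × €109.80 = €1,943,460.00.
Subtracting fixed costs: EBIT = €1,943,460.00 − €1,407,900 = €535,560.00.
Degree of operating leverage = €1,943,460.00 / €535,560.00 = 3.6288.
Operating income changes by 3.6288 × +19.6% = +71.1%.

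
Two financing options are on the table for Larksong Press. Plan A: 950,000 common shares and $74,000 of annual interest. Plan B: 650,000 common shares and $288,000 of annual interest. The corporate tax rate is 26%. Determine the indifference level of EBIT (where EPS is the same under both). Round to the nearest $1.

At indifference, (EBIT − 74,000)(1 − t)/950,000 = (EBIT − 288,000)(1 − t)/650,000.
Cancelling (1 − t) and cross-multiplying: 650,000·(EBIT − 74,000) = 950,000·(EBIT − 288,000).
EBIT × (950,000 − 650,000) = 288,000 × 950,000 − 74,000 × 650,000 = 225,500,000,000, so EBIT = 225,500,000,000 ÷ 300,000 = 751,666.67.

$751,667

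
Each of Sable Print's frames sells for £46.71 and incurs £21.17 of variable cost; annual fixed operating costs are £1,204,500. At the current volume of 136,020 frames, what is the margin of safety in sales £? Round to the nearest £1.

Contribution margin per unit = £46.71 − £21.17 = £25.54. Break-even units = £1,204,500 ÷ £25.54 = 47,161.32; break-even revenue = 47,161.32 × £46.71 = £2,202,905.05.
Actual sales revenue = 136,020 × £46.71 = £6,353,494.20.
Margin of safety = £6,353,494.20 − £2,202,905.05 = £4,150,589.

£4,150,589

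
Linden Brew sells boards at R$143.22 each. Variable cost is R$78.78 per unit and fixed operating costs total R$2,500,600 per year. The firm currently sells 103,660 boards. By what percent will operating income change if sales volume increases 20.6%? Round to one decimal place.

+32.9%

At 103,660 units, contribution = 103,660 × R$64.44 = R$6,679,850.40.
Subtracting fixed costs: EBIT = R$6,679,850.40 − R$2,500,600 = R$4,179,250.40.
So DOL = total CM / EBIT = R$6,679,850.40 / R$4,179,250.40 = 1.5983.
%ΔEBIT = DOL × %ΔSales = 1.5983 × +20.6% = +32.9%.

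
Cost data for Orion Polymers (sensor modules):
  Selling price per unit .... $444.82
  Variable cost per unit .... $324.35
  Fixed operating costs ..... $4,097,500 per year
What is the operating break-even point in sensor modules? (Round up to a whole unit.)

Contribution margin per unit = $444.82 − $324.35 = $120.47.
Break-even Q = $4,097,500 / $120.47 = 34,012.62 → 34,013 sensor modules.

34,013 sensor modules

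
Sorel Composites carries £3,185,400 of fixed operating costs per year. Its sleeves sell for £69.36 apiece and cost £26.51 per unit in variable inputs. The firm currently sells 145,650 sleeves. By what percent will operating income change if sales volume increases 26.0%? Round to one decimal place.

+53.1%

Contribution at this volume is 145,650 × £42.85 = £6,241,102.50.
Subtracting fixed costs: EBIT = £6,241,102.50 − £3,185,400 = £3,055,702.50.
So DOL = total CM / EBIT = £6,241,102.50 / £3,055,702.50 = 2.0424.
%ΔEBIT = DOL × %ΔSales = 2.0424 × +26.0% = +53.1%.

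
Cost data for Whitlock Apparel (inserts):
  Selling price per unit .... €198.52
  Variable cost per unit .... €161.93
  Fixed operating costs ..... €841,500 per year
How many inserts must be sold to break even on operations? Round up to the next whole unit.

Unit CM = price − variable cost = €198.52 − €161.93 = €36.59.
Break-even volume = fixed costs ÷ CM per unit = €841,500 ÷ €36.59 = 22,998.09, so 22,999 inserts.

22,999 inserts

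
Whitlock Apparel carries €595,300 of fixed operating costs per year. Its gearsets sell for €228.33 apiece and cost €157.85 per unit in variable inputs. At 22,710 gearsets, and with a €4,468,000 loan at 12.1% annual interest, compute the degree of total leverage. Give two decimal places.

At 22,710 units, contribution = 22,710 × €70.48 = €1,600,600.80.
Operating income = contribution − fixed costs = €1,600,600.80 − €595,300 = €1,005,300.80. Interest = €540,628.00.
DOL = €1,600,600.80 ÷ €1,005,300.80 = 1.5922; DFL = €1,005,300.80 ÷ €464,672.80 = 2.1635.
Combined leverage = 1.5922 × 2.1635 = 3.4447.

3.44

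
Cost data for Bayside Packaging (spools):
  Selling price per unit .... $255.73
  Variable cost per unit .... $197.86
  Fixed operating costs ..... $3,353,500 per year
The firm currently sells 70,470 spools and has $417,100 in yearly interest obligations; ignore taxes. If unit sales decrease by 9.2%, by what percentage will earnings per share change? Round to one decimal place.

At 70,470 units, contribution = 70,470 × $57.87 = $4,078,098.90.
Operating income = contribution − fixed costs = $4,078,098.90 − $3,353,500 = $724,598.90.
Interest = $417,100.00, so EBIT − I = $307,498.90.
Degree of combined leverage = contribution ÷ (EBIT − I) = $4,078,098.90 ÷ $307,498.90 = 13.2622.
EPS therefore changes by 13.2622 × (-9.2%) = -122.0%.

-122.0%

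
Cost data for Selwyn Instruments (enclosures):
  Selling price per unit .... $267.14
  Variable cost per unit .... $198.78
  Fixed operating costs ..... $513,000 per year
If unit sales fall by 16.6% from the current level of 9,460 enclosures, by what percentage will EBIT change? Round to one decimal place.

At 9,460 units, contribution = 9,460 × $68.36 = $646,685.60.
EBIT = $646,685.60 − $513,000 = $133,685.60.
DOL = contribution ÷ EBIT = $646,685.60 ÷ $133,685.60 = 4.8374.
So EBIT moves 4.8374 × (-16.6%) = -80.3%.

-80.3%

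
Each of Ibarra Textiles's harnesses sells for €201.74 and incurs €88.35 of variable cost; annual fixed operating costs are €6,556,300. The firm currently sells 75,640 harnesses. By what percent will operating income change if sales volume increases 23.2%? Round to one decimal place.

+98.5%

Contribution at this volume is 75,640 × €113.39 = €8,576,819.60.
Subtracting fixed costs: EBIT = €8,576,819.60 − €6,556,300 = €2,020,519.60.
Degree of operating leverage = €8,576,819.60 / €2,020,519.60 = 4.2449.
%ΔEBIT = DOL × %ΔSales = 4.2449 × +23.2% = +98.5%.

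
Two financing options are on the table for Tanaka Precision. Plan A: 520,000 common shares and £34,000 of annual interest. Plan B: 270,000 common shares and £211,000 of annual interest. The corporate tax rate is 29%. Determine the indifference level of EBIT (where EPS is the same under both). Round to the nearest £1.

Set EPS_A = EPS_B: (EBIT − £34,000)(1 − 0.29) ÷ 520,000 = (EBIT − £211,000)(1 − 0.29) ÷ 270,000.
Cancelling (1 − t) and cross-multiplying: 270,000·(EBIT − 34,000) = 520,000·(EBIT − 211,000).
EBIT × (520,000 − 270,000) = 211,000 × 520,000 − 34,000 × 270,000 = 100,540,000,000, so EBIT = 100,540,000,000 ÷ 250,000 = 402,160.00.

£402,160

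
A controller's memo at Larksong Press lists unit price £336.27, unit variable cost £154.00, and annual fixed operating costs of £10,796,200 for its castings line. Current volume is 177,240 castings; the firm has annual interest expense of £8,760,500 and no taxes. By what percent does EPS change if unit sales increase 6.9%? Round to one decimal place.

+17.5%

At 177,240 units, contribution = 177,240 × £182.27 = £32,305,534.80.
Subtracting fixed costs: EBIT = £32,305,534.80 − £10,796,200 = £21,509,334.80.
After interest of £8,760,500.00, pre-tax earnings = £12,748,834.80.
Degree of combined leverage = contribution ÷ (EBIT − I) = £32,305,534.80 ÷ £12,748,834.80 = 2.5340.
EPS therefore changes by 2.5340 × (+6.9%) = +17.5%.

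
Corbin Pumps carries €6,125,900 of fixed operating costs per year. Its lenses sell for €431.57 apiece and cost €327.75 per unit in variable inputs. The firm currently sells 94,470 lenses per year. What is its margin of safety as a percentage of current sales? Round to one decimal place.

37.5%

Each unit contributes €431.57 − €327.75 = €103.82. Break-even units = €6,125,900 ÷ €103.82 = 59,005.01; break-even revenue = 59,005.01 × €431.57 = €25,464,791.59.
Current sales = 94,470 × €431.57 = €40,770,417.90.
Margin of safety = (€40,770,417.90 − €25,464,791.59) ÷ €40,770,417.90 = 37.5%.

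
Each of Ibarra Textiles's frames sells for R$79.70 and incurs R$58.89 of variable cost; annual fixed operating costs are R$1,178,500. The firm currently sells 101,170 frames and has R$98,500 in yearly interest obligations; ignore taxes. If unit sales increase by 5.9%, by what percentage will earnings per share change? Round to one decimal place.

Contribution at this volume is 101,170 × R$20.81 = R$2,105,347.70.
EBIT = R$2,105,347.70 − R$1,178,500 = R$926,847.70.
Interest = R$98,500.00, so EBIT − I = R$828,347.70.
Degree of combined leverage = contribution ÷ (EBIT − I) = R$2,105,347.70 ÷ R$828,347.70 = 2.5416.
EPS therefore changes by 2.5416 × (+5.9%) = +15.0%.

+15.0%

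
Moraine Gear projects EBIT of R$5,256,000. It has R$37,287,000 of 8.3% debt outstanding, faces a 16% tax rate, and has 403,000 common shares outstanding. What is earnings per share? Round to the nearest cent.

R$4.50

Interest = R$3,094,821.00, so EBT = R$5,256,000 − R$3,094,821.00 = R$2,161,179.00.
Net income = R$2,161,179.00 × (1 − 0.16) = R$1,815,390.36.
Per share: R$1,815,390.36 / 403,000 shares = R$4.50.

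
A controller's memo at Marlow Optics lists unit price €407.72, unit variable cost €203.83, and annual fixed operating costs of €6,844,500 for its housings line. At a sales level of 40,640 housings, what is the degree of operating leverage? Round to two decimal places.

5.75

Contribution at this volume is 40,640 × €203.89 = €8,286,089.60.
EBIT = €8,286,089.60 − €6,844,500 = €1,441,589.60.
So DOL = total CM / EBIT = €8,286,089.60 / €1,441,589.60 = 5.7479.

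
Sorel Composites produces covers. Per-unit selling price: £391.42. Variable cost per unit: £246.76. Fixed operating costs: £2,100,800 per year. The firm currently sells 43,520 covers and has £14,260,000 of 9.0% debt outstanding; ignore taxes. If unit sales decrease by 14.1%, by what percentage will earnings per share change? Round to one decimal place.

-30.5%

Total contribution margin = 43,520 × £144.66 = £6,295,603.20.
EBIT = £6,295,603.20 − £2,100,800 = £4,194,803.20.
Interest = £1,283,400.00, so EBIT − I = £2,911,403.20.
DCL = total CM / (EBIT − I) = £6,295,603.20 / £2,911,403.20 = 2.1624.
%ΔEPS = DCL × %ΔSales = 2.1624 × -14.1% = -30.5%.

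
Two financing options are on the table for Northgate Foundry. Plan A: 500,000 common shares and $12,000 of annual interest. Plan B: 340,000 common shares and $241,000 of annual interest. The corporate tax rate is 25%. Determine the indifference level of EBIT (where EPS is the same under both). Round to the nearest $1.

$727,625

At indifference, (EBIT − 12,000)(1 − t)/500,000 = (EBIT − 241,000)(1 − t)/340,000.
The (1 − t) factor cancels: (EBIT − 12,000) × 340,000 = (EBIT − 241,000) × 500,000.
EBIT × (500,000 − 340,000) = 241,000 × 500,000 − 12,000 × 340,000 = 116,420,000,000, so EBIT = 116,420,000,000 ÷ 160,000 = 727,625.00.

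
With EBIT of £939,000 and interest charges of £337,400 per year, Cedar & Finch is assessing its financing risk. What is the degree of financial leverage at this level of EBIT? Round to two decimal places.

1.56

Interest = £337,400.00.
DFL = EBIT ÷ (EBIT − I) = £939,000 ÷ (£939,000 − £337,400.00) = £939,000 ÷ £601,600.00 = 1.5608.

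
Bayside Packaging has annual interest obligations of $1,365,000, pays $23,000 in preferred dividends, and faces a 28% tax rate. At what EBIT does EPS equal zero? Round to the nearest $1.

Preferred dividends are paid after tax, so their pre-tax equivalent is $23,000 ÷ (1 − 0.28) = $31,944.44.
Financial break-even EBIT = interest + D_p ÷ (1 − t) = $1,365,000 + $31,944.44 = $1,396,944.44.

$1,396,944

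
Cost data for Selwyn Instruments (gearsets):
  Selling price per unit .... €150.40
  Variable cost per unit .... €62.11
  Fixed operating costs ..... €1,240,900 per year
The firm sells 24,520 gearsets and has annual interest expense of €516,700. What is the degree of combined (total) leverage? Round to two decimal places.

Total contribution margin = 24,520 × €88.29 = €2,164,870.80.
EBIT = €2,164,870.80 − €1,240,900 = €923,970.80. Interest = €516,700.00.
DOL = €2,164,870.80 ÷ €923,970.80 = 2.3430; DFL = €923,970.80 ÷ €407,270.80 = 2.2687.
Combined leverage = 2.3430 × 2.2687 = 5.3156.

5.32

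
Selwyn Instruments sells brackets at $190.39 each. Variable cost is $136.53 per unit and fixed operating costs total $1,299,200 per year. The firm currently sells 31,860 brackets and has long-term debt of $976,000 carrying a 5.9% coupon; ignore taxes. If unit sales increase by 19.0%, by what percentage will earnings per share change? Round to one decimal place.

+90.8%

Contribution at this volume is 31,860 × $53.86 = $1,715,979.60.
Subtracting fixed costs: EBIT = $1,715,979.60 − $1,299,200 = $416,779.60.
Interest = $57,584.00, so EBIT − I = $359,195.60.
DCL = total CM / (EBIT − I) = $1,715,979.60 / $359,195.60 = 4.7773.
%ΔEPS = DCL × %ΔSales = 4.7773 × +19.0% = +90.8%.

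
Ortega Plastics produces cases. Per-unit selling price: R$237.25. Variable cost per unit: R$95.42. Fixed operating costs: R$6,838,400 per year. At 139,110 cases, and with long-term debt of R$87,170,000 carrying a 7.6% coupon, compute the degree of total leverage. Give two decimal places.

3.15

Total contribution margin = 139,110 × R$141.83 = R$19,729,971.30.
Subtracting fixed costs: EBIT = R$19,729,971.30 − R$6,838,400 = R$12,891,571.30. Interest = R$6,624,920.00.
DOL = R$19,729,971.30 ÷ R$12,891,571.30 = 1.5305; DFL = R$12,891,571.30 ÷ R$6,266,651.30 = 2.0572.
Combined leverage = 1.5305 × 2.0572 = 3.1485.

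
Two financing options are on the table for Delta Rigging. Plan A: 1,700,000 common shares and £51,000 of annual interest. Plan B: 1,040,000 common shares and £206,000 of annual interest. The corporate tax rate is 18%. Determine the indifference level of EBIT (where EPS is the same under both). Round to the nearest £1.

£450,242

At indifference, (EBIT − 51,000)(1 − t)/1,700,000 = (EBIT − 206,000)(1 − t)/1,040,000.
Cancelling (1 − t) and cross-multiplying: 1,040,000·(EBIT − 51,000) = 1,700,000·(EBIT − 206,000).
Solving, EBIT = (206,000·1,700,000 − 51,000·1,040,000) / (1,700,000 − 1,040,000) = 297,160,000,000 / 660,000 = 450,242.42.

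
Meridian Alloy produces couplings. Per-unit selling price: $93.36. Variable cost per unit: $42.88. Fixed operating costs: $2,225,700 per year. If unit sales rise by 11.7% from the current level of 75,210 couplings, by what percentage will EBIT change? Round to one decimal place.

+28.3%

At 75,210 units, contribution = 75,210 × $50.48 = $3,796,600.80.
EBIT = $3,796,600.80 − $2,225,700 = $1,570,900.80.
So DOL = total CM / EBIT = $3,796,600.80 / $1,570,900.80 = 2.4168.
%ΔEBIT = DOL × %ΔSales = 2.4168 × +11.7% = +28.3%.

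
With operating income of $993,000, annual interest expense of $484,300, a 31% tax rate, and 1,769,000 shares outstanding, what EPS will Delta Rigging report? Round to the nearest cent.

Pre-tax income = $993,000 − $484,300.00 = $508,700.00.
Net income = $508,700.00 × (1 − 0.31) = $351,003.00.
EPS = $351,003.00 ÷ 1,769,000 = $0.20.

$0.20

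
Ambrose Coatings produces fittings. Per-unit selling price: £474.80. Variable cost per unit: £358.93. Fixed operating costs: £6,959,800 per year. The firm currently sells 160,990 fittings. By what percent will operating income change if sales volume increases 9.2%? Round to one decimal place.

Contribution at this volume is 160,990 × £115.87 = £18,653,911.30.
Operating income = contribution − fixed costs = £18,653,911.30 − £6,959,800 = £11,694,111.30.
DOL = contribution ÷ EBIT = £18,653,911.30 ÷ £11,694,111.30 = 1.5952.
%ΔEBIT = DOL × %ΔSales = 1.5952 × +9.2% = +14.7%.

+14.7%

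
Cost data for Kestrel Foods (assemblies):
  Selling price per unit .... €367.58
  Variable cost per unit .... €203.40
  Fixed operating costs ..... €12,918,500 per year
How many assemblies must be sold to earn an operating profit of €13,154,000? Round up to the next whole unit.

158,805 assemblies

Contribution margin per unit = €367.58 − €203.40 = €164.18.
Need Q such that Q × €164.18 − €12,918,500 = €13,154,000, i.e. Q = €26,072,500 / €164.18 = 158,804.36 → 158,805.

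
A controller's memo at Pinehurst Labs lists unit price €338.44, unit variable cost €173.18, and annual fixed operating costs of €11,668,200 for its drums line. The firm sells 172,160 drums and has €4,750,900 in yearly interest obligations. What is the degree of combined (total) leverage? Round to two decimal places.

2.36

Total contribution margin = 172,160 × €165.26 = €28,451,161.60.
Subtracting fixed costs: EBIT = €28,451,161.60 − €11,668,200 = €16,782,961.60. Interest = €4,750,900.00.
DOL = €28,451,161.60 ÷ €16,782,961.60 = 1.6952; DFL = €16,782,961.60 ÷ €12,032,061.60 = 1.3949.
Combined leverage = 1.6952 × 1.3949 = 2.3646.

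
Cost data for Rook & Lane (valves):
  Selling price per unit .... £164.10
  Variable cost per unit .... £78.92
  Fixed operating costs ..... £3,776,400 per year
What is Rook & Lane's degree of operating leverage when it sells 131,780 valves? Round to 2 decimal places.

Total contribution margin = 131,780 × £85.18 = £11,225,020.40.
Subtracting fixed costs: EBIT = £11,225,020.40 − £3,776,400 = £7,448,620.40.
DOL = contribution ÷ EBIT = £11,225,020.40 ÷ £7,448,620.40 = 1.5070.

1.51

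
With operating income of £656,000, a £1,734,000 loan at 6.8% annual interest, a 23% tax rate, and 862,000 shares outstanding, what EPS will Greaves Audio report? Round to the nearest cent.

£0.48

Pre-tax income = £656,000 − £117,912.00 = £538,088.00.
After tax at 23%: net income = £538,088.00 × 0.77 = £414,327.76.
Per share: £414,327.76 / 862,000 shares = £0.48.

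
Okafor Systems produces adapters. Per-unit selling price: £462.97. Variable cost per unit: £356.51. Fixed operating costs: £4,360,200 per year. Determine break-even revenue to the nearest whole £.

£18,961,505

Contribution margin per unit = £462.97 − £356.51 = £106.46, a CM ratio of £106.46 ÷ £462.97 = 0.2300.
Break-even revenue = fixed costs × price ÷ CM = £4,360,200 × £462.97 ÷ £106.46 = £18,961,505.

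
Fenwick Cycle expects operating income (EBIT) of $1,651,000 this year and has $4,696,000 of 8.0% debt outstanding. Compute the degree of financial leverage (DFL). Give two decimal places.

Interest = $375,680.00.
Degree of financial leverage = EBIT / (EBIT − interest) = $1,651,000 / $1,275,320.00 = 1.2946.

1.29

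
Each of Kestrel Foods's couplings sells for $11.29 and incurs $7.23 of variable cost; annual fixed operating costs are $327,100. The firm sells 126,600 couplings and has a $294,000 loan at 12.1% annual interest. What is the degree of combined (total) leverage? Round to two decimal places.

At 126,600 units, contribution = 126,600 × $4.06 = $513,996.00.
EBIT = $513,996.00 − $327,100 = $186,896.00. Interest = $35,574.00, so EBIT − I = $151,322.00.
Degree of total leverage = total CM / (EBIT − interest) = $513,996.00 / $151,322.00 = 3.3967.

3.40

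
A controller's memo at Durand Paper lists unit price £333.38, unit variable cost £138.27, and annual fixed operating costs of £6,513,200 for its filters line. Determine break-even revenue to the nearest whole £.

Contribution margin per unit = £333.38 − £138.27 = £195.11, a CM ratio of £195.11 ÷ £333.38 = 0.5852.
Break-even revenue = fixed costs × price ÷ CM = £6,513,200 × £333.38 ÷ £195.11 = £11,128,956.

£11,128,956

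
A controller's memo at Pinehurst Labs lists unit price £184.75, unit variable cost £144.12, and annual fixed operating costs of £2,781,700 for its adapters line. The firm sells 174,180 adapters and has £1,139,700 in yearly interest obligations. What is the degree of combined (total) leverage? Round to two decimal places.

2.24

Total contribution margin = 174,180 × £40.63 = £7,076,933.40.
Subtracting fixed costs: EBIT = £7,076,933.40 − £2,781,700 = £4,295,233.40. Interest = £1,139,700.00, so EBIT − I = £3,155,533.40.
DCL = contribution ÷ (EBIT − I) = £7,076,933.40 ÷ £3,155,533.40 = 2.2427.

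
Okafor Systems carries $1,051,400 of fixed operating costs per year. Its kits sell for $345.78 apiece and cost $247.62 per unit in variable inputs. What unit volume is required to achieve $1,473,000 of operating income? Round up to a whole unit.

25,718 kits

Unit CM = price − variable cost = $345.78 − $247.62 = $98.16.
Units = (FC + target) / CM = ($1,051,400 + $1,473,000) / $98.16 = 25,717.20, so 25,718 kits.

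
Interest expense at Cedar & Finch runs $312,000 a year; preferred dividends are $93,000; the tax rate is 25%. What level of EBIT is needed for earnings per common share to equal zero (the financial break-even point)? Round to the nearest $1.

Preferred dividends are paid after tax, so their pre-tax equivalent is $93,000 ÷ (1 − 0.25) = $124,000.00.
EPS = 0 when EBIT covers interest plus the pre-tax preferred burden: $312,000 + $124,000.00 = $436,000.00.

$436,000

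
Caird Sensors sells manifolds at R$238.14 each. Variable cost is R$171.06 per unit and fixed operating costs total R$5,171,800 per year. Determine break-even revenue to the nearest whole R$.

CM per unit = R$238.14 − R$171.06 = R$67.08; CM ratio = R$67.08 / R$238.14 = 0.2817.
Break-even revenue = fixed costs × price ÷ CM = R$5,171,800 × R$238.14 ÷ R$67.08 = R$18,360,353.

R$18,360,353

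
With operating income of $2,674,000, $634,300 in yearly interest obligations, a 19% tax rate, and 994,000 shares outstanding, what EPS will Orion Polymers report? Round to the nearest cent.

Pre-tax income = $2,674,000 − $634,300.00 = $2,039,700.00.
After tax at 19%: net income = $2,039,700.00 × 0.81 = $1,652,157.00.
EPS = $1,652,157.00 ÷ 994,000 = $1.66.

$1.66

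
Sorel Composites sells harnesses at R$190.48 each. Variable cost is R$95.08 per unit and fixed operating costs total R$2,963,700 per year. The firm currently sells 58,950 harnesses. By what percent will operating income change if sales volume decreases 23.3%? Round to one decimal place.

Total contribution margin = 58,950 × R$95.40 = R$5,623,830.00.
EBIT = R$5,623,830.00 − R$2,963,700 = R$2,660,130.00.
So DOL = total CM / EBIT = R$5,623,830.00 / R$2,660,130.00 = 2.1141.
Operating income changes by 2.1141 × -23.3% = -49.3%.

-49.3%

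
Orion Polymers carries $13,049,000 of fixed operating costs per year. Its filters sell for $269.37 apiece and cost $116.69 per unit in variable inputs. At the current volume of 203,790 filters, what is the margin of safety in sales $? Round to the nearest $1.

$31,872,846

Unit CM = price − variable cost = $269.37 − $116.69 = $152.68. Break-even units = $13,049,000 ÷ $152.68 = 85,466.33; break-even revenue = 85,466.33 × $269.37 = $23,022,066.61.
Actual sales revenue = 203,790 × $269.37 = $54,894,912.30.
Margin of safety = $54,894,912.30 − $23,022,066.61 = $31,872,846.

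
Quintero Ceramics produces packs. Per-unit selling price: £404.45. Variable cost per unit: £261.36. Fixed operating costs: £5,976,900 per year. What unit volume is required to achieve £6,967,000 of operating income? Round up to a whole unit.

90,460 packs

Unit CM = price − variable cost = £404.45 − £261.36 = £143.09.
Units = (FC + target) / CM = (£5,976,900 + £6,967,000) / £143.09 = 90,459.85, so 90,460 packs.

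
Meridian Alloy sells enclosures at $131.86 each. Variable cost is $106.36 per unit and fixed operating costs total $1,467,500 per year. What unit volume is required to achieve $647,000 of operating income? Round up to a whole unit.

Each unit contributes $131.86 − $106.36 = $25.50.
Need Q such that Q × $25.50 − $1,467,500 = $647,000, i.e. Q = $2,114,500 / $25.50 = 82,921.57 → 82,922.

82,922 enclosures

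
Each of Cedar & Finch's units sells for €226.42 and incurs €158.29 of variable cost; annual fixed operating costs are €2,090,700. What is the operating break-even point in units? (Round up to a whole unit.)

30,687 units

Each unit contributes €226.42 − €158.29 = €68.13.
Break-even Q = €2,090,700 / €68.13 = 30,686.92 → 30,687 units.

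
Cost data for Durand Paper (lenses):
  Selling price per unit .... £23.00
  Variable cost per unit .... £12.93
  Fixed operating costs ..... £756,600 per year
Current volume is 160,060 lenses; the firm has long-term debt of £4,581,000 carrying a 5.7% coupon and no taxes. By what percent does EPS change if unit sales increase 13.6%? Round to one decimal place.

+36.9%

At 160,060 units, contribution = 160,060 × £10.07 = £1,611,804.20.
EBIT = £1,611,804.20 − £756,600 = £855,204.20.
After interest of £261,117.00, pre-tax earnings = £594,087.20.
DCL = total CM / (EBIT − I) = £1,611,804.20 / £594,087.20 = 2.7131.
EPS therefore changes by 2.7131 × (+13.6%) = +36.9%.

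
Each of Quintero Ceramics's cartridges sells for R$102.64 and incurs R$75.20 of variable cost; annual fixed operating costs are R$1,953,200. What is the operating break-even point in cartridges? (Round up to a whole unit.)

71,181 cartridges

Unit CM = price − variable cost = R$102.64 − R$75.20 = R$27.44.
Units to break even: R$1,953,200 ÷ R$27.44 = 71,180.76, rounded up to 71,181.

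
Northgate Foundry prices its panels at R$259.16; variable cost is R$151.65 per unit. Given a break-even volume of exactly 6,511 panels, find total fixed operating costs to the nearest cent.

R$699,997.61

Each unit contributes R$259.16 − R$151.65 = R$107.51.
Fixed costs = break-even units × CM = 6,511 × R$107.51 = R$699,997.61.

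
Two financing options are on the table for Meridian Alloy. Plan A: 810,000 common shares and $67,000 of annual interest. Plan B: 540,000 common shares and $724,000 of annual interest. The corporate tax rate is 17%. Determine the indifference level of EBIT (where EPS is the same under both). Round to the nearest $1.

Set EPS_A = EPS_B: (EBIT − $67,000)(1 − 0.17) ÷ 810,000 = (EBIT − $724,000)(1 − 0.17) ÷ 540,000.
The (1 − t) factor cancels: (EBIT − 67,000) × 540,000 = (EBIT − 724,000) × 810,000.
Solving, EBIT = (724,000·810,000 − 67,000·540,000) / (810,000 − 540,000) = 550,260,000,000 / 270,000 = 2,038,000.00.

$2,038,000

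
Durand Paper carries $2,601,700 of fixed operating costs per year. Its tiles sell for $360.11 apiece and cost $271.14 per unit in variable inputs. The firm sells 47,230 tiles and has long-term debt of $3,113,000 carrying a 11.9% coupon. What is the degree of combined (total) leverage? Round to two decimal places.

3.42

At 47,230 units, contribution = 47,230 × $88.97 = $4,202,053.10.
Operating income = contribution − fixed costs = $4,202,053.10 − $2,601,700 = $1,600,353.10. Interest = $370,447.00.
DOL = $4,202,053.10 ÷ $1,600,353.10 = 2.6257; DFL = $1,600,353.10 ÷ $1,229,906.10 = 1.3012.
DCL = DOL × DFL = 2.6257 × 1.3012 = 3.4166.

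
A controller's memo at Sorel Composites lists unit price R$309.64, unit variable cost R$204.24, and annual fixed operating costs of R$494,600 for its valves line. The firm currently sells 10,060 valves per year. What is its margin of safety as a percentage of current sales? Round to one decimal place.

Each unit contributes R$309.64 − R$204.24 = R$105.40. Break-even units = R$494,600 ÷ R$105.40 = 4,692.60; break-even revenue = 4,692.60 × R$309.64 = R$1,453,016.55.
Actual sales revenue = 10,060 × R$309.64 = R$3,114,978.40.
Margin of safety = (R$3,114,978.40 − R$1,453,016.55) ÷ R$3,114,978.40 = 53.4%.

53.4%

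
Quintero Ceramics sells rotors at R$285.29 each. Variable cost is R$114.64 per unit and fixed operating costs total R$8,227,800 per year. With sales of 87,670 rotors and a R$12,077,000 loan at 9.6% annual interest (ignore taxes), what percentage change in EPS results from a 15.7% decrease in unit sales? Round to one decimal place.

Contribution at this volume is 87,670 × R$170.65 = R$14,960,885.50.
Subtracting fixed costs: EBIT = R$14,960,885.50 − R$8,227,800 = R$6,733,085.50.
Interest = R$1,159,392.00, so EBIT − I = R$5,573,693.50.
DCL = total CM / (EBIT − I) = R$14,960,885.50 / R$5,573,693.50 = 2.6842.
EPS therefore changes by 2.6842 × (-15.7%) = -42.1%.

-42.1%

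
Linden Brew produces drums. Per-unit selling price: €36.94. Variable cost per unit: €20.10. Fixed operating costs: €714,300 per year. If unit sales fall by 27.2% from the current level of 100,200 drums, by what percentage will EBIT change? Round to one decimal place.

-47.2%

At 100,200 units, contribution = 100,200 × €16.84 = €1,687,368.00.
Subtracting fixed costs: EBIT = €1,687,368.00 − €714,300 = €973,068.00.
So DOL = total CM / EBIT = €1,687,368.00 / €973,068.00 = 1.7341.
%ΔEBIT = DOL × %ΔSales = 1.7341 × -27.2% = -47.2%.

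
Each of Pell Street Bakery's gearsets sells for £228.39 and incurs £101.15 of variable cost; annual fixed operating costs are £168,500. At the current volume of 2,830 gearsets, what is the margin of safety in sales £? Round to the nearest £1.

Unit CM = price − variable cost = £228.39 − £101.15 = £127.24. Break-even units = £168,500 ÷ £127.24 = 1,324.27; break-even revenue = 1,324.27 × £228.39 = £302,449.82.
Actual sales revenue = 2,830 × £228.39 = £646,343.70.
Margin of safety = £646,343.70 − £302,449.82 = £343,894.

£343,894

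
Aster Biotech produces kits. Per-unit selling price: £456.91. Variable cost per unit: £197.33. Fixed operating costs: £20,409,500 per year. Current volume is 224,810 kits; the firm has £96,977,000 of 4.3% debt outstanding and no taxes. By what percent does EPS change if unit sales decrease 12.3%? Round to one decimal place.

-21.3%

At 224,810 units, contribution = 224,810 × £259.58 = £58,356,179.80.
Subtracting fixed costs: EBIT = £58,356,179.80 − £20,409,500 = £37,946,679.80.
After interest of £4,170,011.00, pre-tax earnings = £33,776,668.80.
DCL = total CM / (EBIT − I) = £58,356,179.80 / £33,776,668.80 = 1.7277.
EPS therefore changes by 1.7277 × (-12.3%) = -21.3%.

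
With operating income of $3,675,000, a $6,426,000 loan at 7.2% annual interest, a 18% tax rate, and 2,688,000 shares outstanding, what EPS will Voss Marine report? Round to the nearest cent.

$0.98

Interest = $462,672.00, so EBT = $3,675,000 − $462,672.00 = $3,212,328.00.
Net income = $3,212,328.00 × (1 − 0.18) = $2,634,108.96.
EPS = $2,634,108.96 ÷ 2,688,000 = $0.98.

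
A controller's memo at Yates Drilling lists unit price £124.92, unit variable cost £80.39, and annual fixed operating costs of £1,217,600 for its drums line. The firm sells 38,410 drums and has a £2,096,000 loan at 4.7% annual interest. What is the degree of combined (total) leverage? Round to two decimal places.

4.34

Contribution at this volume is 38,410 × £44.53 = £1,710,397.30.
Subtracting fixed costs: EBIT = £1,710,397.30 − £1,217,600 = £492,797.30. Interest = £98,512.00, so EBIT − I = £394,285.30.
Degree of total leverage = total CM / (EBIT − interest) = £1,710,397.30 / £394,285.30 = 4.3380.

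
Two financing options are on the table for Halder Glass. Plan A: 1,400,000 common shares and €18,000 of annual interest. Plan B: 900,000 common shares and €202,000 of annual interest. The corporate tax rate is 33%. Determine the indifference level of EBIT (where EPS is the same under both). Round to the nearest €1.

Set EPS_A = EPS_B: (EBIT − €18,000)(1 − 0.33) ÷ 1,400,000 = (EBIT − €202,000)(1 − 0.33) ÷ 900,000.
The (1 − t) factor cancels: (EBIT − 18,000) × 900,000 = (EBIT − 202,000) × 1,400,000.
EBIT × (1,400,000 − 900,000) = 202,000 × 1,400,000 − 18,000 × 900,000 = 266,600,000,000, so EBIT = 266,600,000,000 ÷ 500,000 = 533,200.00.

€533,200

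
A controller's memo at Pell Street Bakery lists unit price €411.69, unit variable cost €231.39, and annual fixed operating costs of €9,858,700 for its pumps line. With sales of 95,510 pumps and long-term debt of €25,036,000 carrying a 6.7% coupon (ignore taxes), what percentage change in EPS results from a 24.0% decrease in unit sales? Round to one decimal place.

Total contribution margin = 95,510 × €180.30 = €17,220,453.00.
EBIT = €17,220,453.00 − €9,858,700 = €7,361,753.00.
After interest of €1,677,412.00, pre-tax earnings = €5,684,341.00.
Degree of combined leverage = contribution ÷ (EBIT − I) = €17,220,453.00 ÷ €5,684,341.00 = 3.0295.
%ΔEPS = DCL × %ΔSales = 3.0295 × -24.0% = -72.7%.

-72.7%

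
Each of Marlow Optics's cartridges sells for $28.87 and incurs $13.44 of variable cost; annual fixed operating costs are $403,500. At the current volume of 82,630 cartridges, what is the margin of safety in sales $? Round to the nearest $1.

Contribution margin per unit = $28.87 − $13.44 = $15.43. Break-even units = $403,500 ÷ $15.43 = 26,150.36; break-even revenue = 26,150.36 × $28.87 = $754,960.79.
Current sales = 82,630 × $28.87 = $2,385,528.10.
Margin of safety = $2,385,528.10 − $754,960.79 = $1,630,567.

$1,630,567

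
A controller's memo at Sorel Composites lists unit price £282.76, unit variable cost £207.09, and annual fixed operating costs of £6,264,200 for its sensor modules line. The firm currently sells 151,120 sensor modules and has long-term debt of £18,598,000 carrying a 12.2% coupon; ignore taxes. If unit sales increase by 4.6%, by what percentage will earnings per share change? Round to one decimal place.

+18.1%

Total contribution margin = 151,120 × £75.67 = £11,435,250.40.
Operating income = contribution − fixed costs = £11,435,250.40 − £6,264,200 = £5,171,050.40.
Interest = £2,268,956.00, so EBIT − I = £2,902,094.40.
Degree of combined leverage = contribution ÷ (EBIT − I) = £11,435,250.40 ÷ £2,902,094.40 = 3.9403.
%ΔEPS = DCL × %ΔSales = 3.9403 × +4.6% = +18.1%.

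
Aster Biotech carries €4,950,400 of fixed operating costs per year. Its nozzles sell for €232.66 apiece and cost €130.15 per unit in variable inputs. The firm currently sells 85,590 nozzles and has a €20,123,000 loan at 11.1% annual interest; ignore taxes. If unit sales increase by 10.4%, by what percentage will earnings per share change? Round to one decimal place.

+57.4%

Contribution at this volume is 85,590 × €102.51 = €8,773,830.90.
Operating income = contribution − fixed costs = €8,773,830.90 − €4,950,400 = €3,823,430.90.
After interest of €2,233,653.00, pre-tax earnings = €1,589,777.90.
Degree of combined leverage = contribution ÷ (EBIT − I) = €8,773,830.90 ÷ €1,589,777.90 = 5.5189.
%ΔEPS = DCL × %ΔSales = 5.5189 × +10.4% = +57.4%.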